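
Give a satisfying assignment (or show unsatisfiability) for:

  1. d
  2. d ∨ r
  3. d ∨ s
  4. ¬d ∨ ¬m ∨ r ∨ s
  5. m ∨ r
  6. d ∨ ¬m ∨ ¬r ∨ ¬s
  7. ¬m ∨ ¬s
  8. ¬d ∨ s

s: True; d: True; m: False; r: True

Unit clause (d) forces d = True.
In (¬d ∨ s) only s is left, so s = True.
In (¬m ∨ ¬s) only ¬m is left, so m = False.
In (m ∨ r) only r is left, so r = True.
All clauses satisfied.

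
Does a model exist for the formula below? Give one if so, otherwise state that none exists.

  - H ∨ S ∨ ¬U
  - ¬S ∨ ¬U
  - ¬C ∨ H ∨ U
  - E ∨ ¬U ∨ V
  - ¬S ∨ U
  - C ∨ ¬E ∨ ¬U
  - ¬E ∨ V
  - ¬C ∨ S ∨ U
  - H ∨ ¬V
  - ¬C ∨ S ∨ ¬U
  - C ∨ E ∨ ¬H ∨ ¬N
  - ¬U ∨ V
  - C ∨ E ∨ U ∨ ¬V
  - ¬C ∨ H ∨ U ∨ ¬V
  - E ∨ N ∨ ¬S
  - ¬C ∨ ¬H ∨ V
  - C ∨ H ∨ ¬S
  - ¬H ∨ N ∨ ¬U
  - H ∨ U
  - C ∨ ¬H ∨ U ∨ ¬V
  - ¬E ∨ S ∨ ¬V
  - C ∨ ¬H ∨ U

Case U = True:
  (¬S ∨ ¬U) forces S = False.
  (H ∨ S ∨ ¬U) forces H = True.
  (¬C ∨ S ∨ ¬U) forces C = False.
  (C ∨ ¬E ∨ ¬U) forces E = False.
  (E ∨ ¬U ∨ V) forces V = True.
  (C ∨ E ∨ ¬H ∨ ¬N) forces N = False.
  Clause (¬H ∨ N ∨ ¬U) is falsified — contradiction.
Case U = False:
  (¬S ∨ U) forces S = False.
  (¬C ∨ S ∨ U) forces C = False.
  (H ∨ U) forces H = True.
  Clause (C ∨ ¬H ∨ U) is falsified — contradiction.
Both cases fail, so the formula is unsatisfiable.

The formula is unsatisfiable.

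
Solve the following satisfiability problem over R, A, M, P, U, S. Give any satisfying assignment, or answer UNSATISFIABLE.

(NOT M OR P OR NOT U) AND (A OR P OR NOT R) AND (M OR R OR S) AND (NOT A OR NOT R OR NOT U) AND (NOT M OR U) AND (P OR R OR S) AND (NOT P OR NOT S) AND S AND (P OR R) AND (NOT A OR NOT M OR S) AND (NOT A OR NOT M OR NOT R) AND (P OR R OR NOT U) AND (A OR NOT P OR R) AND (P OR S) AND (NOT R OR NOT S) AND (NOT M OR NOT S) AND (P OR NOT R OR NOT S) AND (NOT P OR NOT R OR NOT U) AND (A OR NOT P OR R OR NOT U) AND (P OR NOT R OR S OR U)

Unsatisfiable — no assignment works.

Case S = True:
  (NOT P OR NOT S) forces P = False.
  (P OR R) forces R = True.
  Clause (NOT R OR NOT S) is falsified — contradiction.
Case S = False:
  Clause (S) is falsified — contradiction.
Both cases fail, so the formula is unsatisfiable.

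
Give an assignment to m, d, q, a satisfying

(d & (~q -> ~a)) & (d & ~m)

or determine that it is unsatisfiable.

m = False; d = True; q = False; a = False

  d & (~q -> ~a) = True
    ~q -> ~a = True
      ~q = True
      ~a = True
  d & ~m = True
    ~m = True
Both conjuncts True, so the formula holds.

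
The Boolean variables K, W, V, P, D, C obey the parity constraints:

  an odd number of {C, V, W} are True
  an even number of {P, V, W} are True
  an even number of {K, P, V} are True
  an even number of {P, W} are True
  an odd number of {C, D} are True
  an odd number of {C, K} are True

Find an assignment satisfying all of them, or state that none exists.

K = False, W = False, V = False, P = False, D = False, C = True

{C, V, W}: 1 true → odd ✓
{P, V, W}: 0 true → even ✓
{K, P, V}: 0 true → even ✓
{P, W}: 0 true → even ✓
{C, D}: 1 true → odd ✓
{C, K}: 1 true → odd ✓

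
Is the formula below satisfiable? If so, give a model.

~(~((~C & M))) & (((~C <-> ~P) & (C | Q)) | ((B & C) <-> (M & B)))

P=F, Q=F, M=T, B=F, C=F

  ~(~((~C & M))) = True
    ~((~C & M)) = False
      ~C & M = True
        ~C = True
  ((~C <-> ~P) & (C | Q)) | ((B & C) <-> (M & B)) = True
    (~C <-> ~P) & (C | Q) = False
      ~C <-> ~P = True
        ~C = True
        ~P = True
      C | Q = False
    (B & C) <-> (M & B) = True
      B & C = False
      M & B = False
Both conjuncts True, so the formula holds.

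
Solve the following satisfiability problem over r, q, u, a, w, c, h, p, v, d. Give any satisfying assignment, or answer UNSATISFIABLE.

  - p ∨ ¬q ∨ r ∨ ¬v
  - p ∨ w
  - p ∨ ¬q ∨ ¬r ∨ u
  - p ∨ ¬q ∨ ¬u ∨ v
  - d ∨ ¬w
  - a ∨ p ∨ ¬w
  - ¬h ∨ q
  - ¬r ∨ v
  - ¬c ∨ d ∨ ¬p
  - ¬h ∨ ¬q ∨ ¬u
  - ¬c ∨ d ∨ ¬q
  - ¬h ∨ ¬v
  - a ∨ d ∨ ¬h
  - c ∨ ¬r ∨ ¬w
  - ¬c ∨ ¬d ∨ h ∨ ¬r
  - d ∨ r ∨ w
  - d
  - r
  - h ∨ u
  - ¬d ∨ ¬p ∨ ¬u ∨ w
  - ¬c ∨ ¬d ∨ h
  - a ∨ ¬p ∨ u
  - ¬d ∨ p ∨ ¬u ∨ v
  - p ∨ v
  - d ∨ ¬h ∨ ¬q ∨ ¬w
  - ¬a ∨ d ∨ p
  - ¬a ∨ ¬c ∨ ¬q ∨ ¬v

Case r = True:
  (¬r ∨ v) forces v = True.
  (¬h ∨ ¬v) forces h = False.
  (d) forces d = True.
  (¬c ∨ ¬d ∨ h ∨ ¬r) forces c = False.
  (c ∨ ¬r ∨ ¬w) forces w = False.
  (p ∨ w) forces p = True.
  (h ∨ u) forces u = True.
  Clause (¬d ∨ ¬p ∨ ¬u ∨ w) is falsified — contradiction.
Case r = False:
  Clause (r) is falsified — contradiction.
Both cases fail, so the formula is unsatisfiable.

UNSATISFIABLE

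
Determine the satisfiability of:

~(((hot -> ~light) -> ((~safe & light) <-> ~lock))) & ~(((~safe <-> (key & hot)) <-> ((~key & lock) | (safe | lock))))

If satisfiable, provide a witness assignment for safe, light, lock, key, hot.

safe = False, light = True, lock = True, key = False, hot = False

  ~(((hot -> ~light) -> ((~safe & light) <-> ~lock))) = True
    (hot -> ~light) -> ((~safe & light) <-> ~lock) = False
      hot -> ~light = True
        ~light = False
      (~safe & light) <-> ~lock = False
        ~safe & light = True
          ~safe = True
        ~lock = False
  ~(((~safe <-> (key & hot)) <-> ((~key & lock) | (safe | lock)))) = True
    (~safe <-> (key & hot)) <-> ((~key & lock) | (safe | lock)) = False
      ~safe <-> (key & hot) = False
        ~safe = True
        key & hot = False
      (~key & lock) | (safe | lock) = True
        ~key & lock = True
          ~key = True
        safe | lock = True
Both conjuncts True, so the formula holds.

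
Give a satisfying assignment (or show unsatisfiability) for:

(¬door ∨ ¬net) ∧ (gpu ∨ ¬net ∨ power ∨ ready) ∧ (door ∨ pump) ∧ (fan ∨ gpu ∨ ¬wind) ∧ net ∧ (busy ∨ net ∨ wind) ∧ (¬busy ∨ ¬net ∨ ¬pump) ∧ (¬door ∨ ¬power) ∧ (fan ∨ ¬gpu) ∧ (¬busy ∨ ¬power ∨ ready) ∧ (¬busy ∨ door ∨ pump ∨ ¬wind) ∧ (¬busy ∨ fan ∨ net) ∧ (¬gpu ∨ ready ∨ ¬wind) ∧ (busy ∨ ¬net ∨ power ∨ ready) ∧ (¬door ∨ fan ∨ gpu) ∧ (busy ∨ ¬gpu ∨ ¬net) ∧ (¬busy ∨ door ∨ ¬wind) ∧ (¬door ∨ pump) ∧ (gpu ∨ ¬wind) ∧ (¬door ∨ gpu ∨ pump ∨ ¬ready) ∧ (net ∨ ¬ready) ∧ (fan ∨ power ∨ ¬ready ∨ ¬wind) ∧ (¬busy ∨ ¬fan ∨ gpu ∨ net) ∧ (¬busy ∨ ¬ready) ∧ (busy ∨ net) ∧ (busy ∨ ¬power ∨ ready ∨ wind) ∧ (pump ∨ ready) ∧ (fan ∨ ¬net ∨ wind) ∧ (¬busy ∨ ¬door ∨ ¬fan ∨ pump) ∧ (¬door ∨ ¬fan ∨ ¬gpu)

Unit clause (net) forces net = True.
In (¬door ∨ ¬net) only ¬door is left, so door = False.
In (door ∨ pump) only pump is left, so pump = True.
In (¬busy ∨ ¬net ∨ ¬pump) only ¬busy is left, so busy = False.
In (busy ∨ ¬gpu ∨ ¬net) only ¬gpu is left, so gpu = False.
In (gpu ∨ ¬wind) only ¬wind is left, so wind = False.
In (fan ∨ ¬net ∨ wind) only fan is left, so fan = True.
Set power = False.
  then (gpu ∨ ¬net ∨ power ∨ ready) forces ready = True.
All clauses satisfied.

power: False; gpu: False; fan: True; busy: False; wind: False; door: False; pump: True; ready: True; net: True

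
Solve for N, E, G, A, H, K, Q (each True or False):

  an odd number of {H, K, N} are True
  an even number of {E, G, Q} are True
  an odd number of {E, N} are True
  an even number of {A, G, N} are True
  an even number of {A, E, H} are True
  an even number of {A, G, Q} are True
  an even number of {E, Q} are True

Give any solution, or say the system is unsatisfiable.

The formula is unsatisfiable.

Adding constraints 3, 4, 6, 7 mod 2: every variable appears an even number of times on the left, so the left side is 0.
But the right sides sum to 1 (mod 2). 0 ≠ 1 — the system is inconsistent.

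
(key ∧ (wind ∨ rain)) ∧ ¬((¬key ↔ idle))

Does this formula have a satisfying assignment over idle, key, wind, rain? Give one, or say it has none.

idle = True; key = True; wind = True; rain = True

  key ∧ (wind ∨ rain) = True
    wind ∨ rain = True
  ¬((¬key ↔ idle)) = True
    ¬key ↔ idle = False
      ¬key = False
Both conjuncts True, so the formula holds.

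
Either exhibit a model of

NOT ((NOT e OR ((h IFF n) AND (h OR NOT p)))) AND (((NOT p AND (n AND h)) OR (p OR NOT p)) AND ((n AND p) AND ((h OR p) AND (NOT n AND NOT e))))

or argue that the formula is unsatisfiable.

Case e = True: the conjunct NOT e is False.
Case e = False: the conjunct NOT ((NOT e OR ((h IFF n) AND (h OR NOT p)))) becomes NOT ((True OR ((h IFF n) AND (h OR NOT p)))) = False.
Both cases fail — unsatisfiable.

No satisfying assignment exists.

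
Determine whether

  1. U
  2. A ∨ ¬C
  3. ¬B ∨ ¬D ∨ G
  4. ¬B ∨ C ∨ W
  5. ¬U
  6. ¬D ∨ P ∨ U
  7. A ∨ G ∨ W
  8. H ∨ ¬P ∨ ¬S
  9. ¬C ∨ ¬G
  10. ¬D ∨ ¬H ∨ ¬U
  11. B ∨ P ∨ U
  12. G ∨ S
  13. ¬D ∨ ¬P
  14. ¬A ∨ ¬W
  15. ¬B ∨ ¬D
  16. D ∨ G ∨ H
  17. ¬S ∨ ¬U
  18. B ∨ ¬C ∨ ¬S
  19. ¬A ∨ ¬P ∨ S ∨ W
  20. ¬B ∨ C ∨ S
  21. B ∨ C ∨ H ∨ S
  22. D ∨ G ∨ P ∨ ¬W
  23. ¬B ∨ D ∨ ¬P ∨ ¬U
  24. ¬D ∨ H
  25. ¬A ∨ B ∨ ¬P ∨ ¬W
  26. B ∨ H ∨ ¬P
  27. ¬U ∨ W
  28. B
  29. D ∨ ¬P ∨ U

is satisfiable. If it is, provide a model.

UNSATISFIABLE

Case U = True:
  Clause (¬U) is falsified — contradiction.
Case U = False:
  Clause (U) is falsified — contradiction.
Both cases fail, so the formula is unsatisfiable.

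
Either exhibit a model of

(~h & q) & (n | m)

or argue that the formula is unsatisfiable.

h=F, m=F, q=T, n=T

  ~h & q = True
    ~h = True
  n | m = True
Both conjuncts True, so the formula holds.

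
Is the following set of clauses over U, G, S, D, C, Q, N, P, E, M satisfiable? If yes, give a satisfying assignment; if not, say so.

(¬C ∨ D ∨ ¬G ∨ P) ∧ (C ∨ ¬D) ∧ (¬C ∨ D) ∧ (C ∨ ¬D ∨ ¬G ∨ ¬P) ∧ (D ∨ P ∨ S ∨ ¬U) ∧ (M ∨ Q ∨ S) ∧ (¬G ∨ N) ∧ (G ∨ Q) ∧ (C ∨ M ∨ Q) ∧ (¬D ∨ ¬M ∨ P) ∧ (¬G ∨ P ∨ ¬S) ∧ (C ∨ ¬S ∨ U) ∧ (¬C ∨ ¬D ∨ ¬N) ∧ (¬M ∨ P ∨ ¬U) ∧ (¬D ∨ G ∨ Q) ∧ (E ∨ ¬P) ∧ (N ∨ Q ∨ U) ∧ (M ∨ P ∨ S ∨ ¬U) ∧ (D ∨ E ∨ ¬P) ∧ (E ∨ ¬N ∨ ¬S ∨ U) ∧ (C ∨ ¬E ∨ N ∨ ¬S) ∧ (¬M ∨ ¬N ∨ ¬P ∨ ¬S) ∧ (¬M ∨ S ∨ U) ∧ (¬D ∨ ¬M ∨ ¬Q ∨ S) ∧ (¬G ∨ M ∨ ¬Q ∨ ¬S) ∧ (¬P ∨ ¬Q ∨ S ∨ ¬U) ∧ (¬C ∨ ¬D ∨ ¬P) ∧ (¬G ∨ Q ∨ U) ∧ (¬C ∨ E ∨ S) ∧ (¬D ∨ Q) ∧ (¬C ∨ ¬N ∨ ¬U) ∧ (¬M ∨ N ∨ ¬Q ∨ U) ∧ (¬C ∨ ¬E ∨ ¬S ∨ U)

Set U = True.
Set G = False.
  then (G ∨ Q) forces Q = True.
Try S = False:
  (¬P ∨ ¬Q ∨ S ∨ ¬U) forces P = False.
  (D ∨ P ∨ S ∨ ¬U) forces D = True.
  (C ∨ ¬D) forces C = True.
  (¬D ∨ ¬M ∨ P) forces M = False.
  clause (M ∨ P ∨ S ∨ ¬U) is falsified — backtrack.
So S = True.
Set D = False.
  then (¬C ∨ D) forces C = False.
Set N = False.
  then (C ∨ ¬E ∨ N ∨ ¬S) forces E = False.
  then (E ∨ ¬P) forces P = False.
  then (¬M ∨ P ∨ ¬U) forces M = False.
All clauses satisfied.

U: True, G: False, S: True, D: False, C: False, Q: True, N: False, P: False, E: False, M: False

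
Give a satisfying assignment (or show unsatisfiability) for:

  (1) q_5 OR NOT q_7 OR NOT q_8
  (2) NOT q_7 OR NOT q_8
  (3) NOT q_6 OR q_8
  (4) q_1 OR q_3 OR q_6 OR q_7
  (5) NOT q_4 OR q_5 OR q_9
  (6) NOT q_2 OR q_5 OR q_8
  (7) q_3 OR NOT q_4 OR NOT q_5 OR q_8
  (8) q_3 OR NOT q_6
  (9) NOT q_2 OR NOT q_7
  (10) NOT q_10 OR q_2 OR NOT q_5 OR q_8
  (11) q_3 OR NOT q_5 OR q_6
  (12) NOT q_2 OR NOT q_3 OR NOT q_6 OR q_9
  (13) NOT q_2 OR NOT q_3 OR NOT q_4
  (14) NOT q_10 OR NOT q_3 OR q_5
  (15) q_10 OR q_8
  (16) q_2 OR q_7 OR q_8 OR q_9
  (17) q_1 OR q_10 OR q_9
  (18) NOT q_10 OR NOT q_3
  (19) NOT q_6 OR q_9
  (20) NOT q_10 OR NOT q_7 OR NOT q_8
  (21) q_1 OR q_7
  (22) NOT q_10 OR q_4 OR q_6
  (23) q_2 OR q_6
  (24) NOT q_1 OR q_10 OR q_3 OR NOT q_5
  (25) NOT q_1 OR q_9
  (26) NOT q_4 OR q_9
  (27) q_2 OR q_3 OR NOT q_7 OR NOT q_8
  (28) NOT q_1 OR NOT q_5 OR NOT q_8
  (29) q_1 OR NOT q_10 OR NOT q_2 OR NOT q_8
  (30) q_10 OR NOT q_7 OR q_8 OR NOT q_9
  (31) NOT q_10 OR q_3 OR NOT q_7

Try q_1 = False:
  (q_1 OR q_7) forces q_7 = True.
  (NOT q_7 OR NOT q_8) forces q_8 = False.
  (NOT q_6 OR q_8) forces q_6 = False.
  (NOT q_2 OR NOT q_7) forces q_2 = False.
  clause (q_2 OR q_6) is falsified — backtrack.
So q_1 = True.
  then (NOT q_1 OR q_9) forces q_9 = True.
Set q_2 = True.
  then (NOT q_2 OR NOT q_7) forces q_7 = False.
Set q_3 = True.
  then (NOT q_2 OR NOT q_3 OR NOT q_4) forces q_4 = False.
  then (NOT q_10 OR NOT q_3) forces q_10 = False.
  then (q_10 OR q_8) forces q_8 = True.
  then (NOT q_1 OR NOT q_5 OR NOT q_8) forces q_5 = False.
Set q_6 = False.
All clauses satisfied.

q_1: True, q_2: True, q_3: True, q_4: False, q_5: False, q_6: False, q_7: False, q_8: True, q_9: True, q_10: False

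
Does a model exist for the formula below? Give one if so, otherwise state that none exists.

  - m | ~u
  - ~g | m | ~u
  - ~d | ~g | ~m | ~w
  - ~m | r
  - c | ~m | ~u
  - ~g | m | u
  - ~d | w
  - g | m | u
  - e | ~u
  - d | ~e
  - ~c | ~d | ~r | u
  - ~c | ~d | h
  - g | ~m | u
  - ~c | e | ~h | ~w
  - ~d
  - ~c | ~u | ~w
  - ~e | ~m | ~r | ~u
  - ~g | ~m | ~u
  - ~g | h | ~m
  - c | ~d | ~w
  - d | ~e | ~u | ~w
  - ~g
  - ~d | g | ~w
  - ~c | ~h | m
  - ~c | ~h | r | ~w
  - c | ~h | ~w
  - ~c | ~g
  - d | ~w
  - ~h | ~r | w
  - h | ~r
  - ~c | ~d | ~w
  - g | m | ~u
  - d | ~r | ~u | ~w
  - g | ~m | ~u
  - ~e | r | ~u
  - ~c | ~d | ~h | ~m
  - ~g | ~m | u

Case d = True:
  Clause (~d) is falsified — contradiction.
Case d = False:
  (d | ~e) forces e = False.
  (e | ~u) forces u = False.
  (~g) forces g = False.
  (g | m | u) forces m = True.
  Clause (g | ~m | u) is falsified — contradiction.
Both cases fail, so the formula is unsatisfiable.

UNSATISFIABLE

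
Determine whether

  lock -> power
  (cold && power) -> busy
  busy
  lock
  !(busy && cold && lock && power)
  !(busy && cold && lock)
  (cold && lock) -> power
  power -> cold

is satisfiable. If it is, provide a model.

Unsatisfiable — no assignment works.

Case busy = True:
  (lock) forces lock = True.
  (!busy || !cold || !lock) forces cold = False.
  (cold || !power) forces power = False.
  Clause (!lock || power) is falsified — contradiction.
Case busy = False:
  Clause (busy) is falsified — contradiction.
Both cases fail, so the formula is unsatisfiable.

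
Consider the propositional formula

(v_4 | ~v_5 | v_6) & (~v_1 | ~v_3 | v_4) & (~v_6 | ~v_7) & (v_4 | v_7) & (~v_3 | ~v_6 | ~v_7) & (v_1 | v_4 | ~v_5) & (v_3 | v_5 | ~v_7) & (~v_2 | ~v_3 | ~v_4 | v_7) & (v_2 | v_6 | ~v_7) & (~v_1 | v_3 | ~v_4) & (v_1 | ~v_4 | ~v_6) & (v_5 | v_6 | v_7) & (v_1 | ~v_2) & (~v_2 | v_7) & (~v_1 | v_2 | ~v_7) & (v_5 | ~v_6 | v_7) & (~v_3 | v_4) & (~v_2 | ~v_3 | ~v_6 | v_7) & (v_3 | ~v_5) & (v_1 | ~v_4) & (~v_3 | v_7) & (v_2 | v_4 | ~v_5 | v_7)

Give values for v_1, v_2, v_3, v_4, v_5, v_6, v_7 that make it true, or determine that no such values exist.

v_1=T, v_2=T, v_3=T, v_4=T, v_5=F, v_6=F, v_7=T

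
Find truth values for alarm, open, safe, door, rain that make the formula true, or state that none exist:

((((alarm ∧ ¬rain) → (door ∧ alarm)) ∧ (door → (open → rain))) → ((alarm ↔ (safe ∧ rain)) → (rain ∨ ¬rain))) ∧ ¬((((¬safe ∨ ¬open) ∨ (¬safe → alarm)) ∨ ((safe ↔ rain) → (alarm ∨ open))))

The conjunct ¬((((¬safe ∨ ¬open) ∨ (¬safe → alarm)) ∨ ((safe ↔ rain) → (alarm ∨ open)))) is unsatisfiable on its own:
  open = True: this becomes ¬(((¬safe ∨ (¬safe → alarm)) ∨ True)) = False.
  open = False: this becomes ¬((True ∨ ((safe ↔ rain) → alarm))) = False.
So the whole conjunction is unsatisfiable.

UNSATISFIABLE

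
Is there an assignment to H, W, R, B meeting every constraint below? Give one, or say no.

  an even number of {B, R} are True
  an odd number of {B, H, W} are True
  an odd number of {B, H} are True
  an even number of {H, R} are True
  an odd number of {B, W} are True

Unsatisfiable — no assignment works.

Adding constraints 1, 3, 4 mod 2: every variable appears an even number of times on the left, so the left side is 0.
But the right sides sum to 1 (mod 2). 0 ≠ 1 — the system is inconsistent.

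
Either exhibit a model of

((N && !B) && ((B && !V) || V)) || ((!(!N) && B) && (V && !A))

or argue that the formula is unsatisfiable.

N = True, B = False, A = True, V = True

  ((N && !B) && ((B && !V) || V)) || ((!(!N) && B) && (V && !A)) = True
    (N && !B) && ((B && !V) || V) = True
      N && !B = True
        !B = True
      (B && !V) || V = True
        B && !V = False
          !V = False
    (!(!N) && B) && (V && !A) = False
      !(!N) && B = False
        !(!N) = True
          !N = False
      V && !A = False
        !A = False
The formula evaluates to True.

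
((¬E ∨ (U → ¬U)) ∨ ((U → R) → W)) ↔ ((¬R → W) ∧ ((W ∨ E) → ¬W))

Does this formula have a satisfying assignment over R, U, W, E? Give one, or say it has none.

R = True; U = True; W = False; E = False

  ((¬E ∨ (U → ¬U)) ∨ ((U → R) → W)) ↔ ((¬R → W) ∧ ((W ∨ E) → ¬W)) = True
    (¬E ∨ (U → ¬U)) ∨ ((U → R) → W) = True
      ¬E ∨ (U → ¬U) = True
        ¬E = True
        U → ¬U = False
          ¬U = False
      (U → R) → W = False
        U → R = True
    (¬R → W) ∧ ((W ∨ E) → ¬W) = True
      ¬R → W = True
        ¬R = False
      (W ∨ E) → ¬W = True
        W ∨ E = False
        ¬W = True
The formula evaluates to True.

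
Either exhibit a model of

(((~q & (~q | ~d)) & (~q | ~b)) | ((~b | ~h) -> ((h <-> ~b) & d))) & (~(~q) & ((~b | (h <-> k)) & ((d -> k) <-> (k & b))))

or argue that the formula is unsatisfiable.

h = True, b = True, d = False, q = True, k = True

  ((~q & (~q | ~d)) & (~q | ~b)) | ((~b | ~h) -> ((h <-> ~b) & d)) = True
    (~q & (~q | ~d)) & (~q | ~b) = False
      ~q & (~q | ~d) = False
        ~q = False
        ~q | ~d = True
          ~q = False
          ~d = True
      ~q | ~b = False
        ~q = False
        ~b = False
    (~b | ~h) -> ((h <-> ~b) & d) = True
      ~b | ~h = False
        ~b = False
        ~h = False
      (h <-> ~b) & d = False
        h <-> ~b = False
          ~b = False
  ~(~q) & ((~b | (h <-> k)) & ((d -> k) <-> (k & b))) = True
    ~(~q) = True
      ~q = False
    (~b | (h <-> k)) & ((d -> k) <-> (k & b)) = True
      ~b | (h <-> k) = True
        ~b = False
        h <-> k = True
      (d -> k) <-> (k & b) = True
        d -> k = True
        k & b = True
Both conjuncts True, so the formula holds.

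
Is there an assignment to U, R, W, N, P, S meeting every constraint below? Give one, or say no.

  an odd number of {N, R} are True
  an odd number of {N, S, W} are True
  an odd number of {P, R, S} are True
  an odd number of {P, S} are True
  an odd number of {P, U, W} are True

U=F; R=F; W=F; N=T; P=T; S=F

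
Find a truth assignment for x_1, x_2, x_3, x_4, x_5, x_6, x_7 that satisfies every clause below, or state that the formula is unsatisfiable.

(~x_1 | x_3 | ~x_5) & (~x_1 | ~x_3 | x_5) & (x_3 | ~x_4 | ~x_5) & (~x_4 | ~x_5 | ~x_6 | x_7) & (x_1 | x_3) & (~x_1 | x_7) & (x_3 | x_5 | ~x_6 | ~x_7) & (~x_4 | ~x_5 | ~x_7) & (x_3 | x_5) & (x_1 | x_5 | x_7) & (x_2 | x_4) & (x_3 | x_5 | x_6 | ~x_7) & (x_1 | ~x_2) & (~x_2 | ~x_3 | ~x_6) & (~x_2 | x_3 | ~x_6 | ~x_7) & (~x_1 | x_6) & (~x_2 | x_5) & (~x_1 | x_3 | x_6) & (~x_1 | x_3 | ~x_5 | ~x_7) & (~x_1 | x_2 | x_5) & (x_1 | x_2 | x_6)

x_1=F; x_2=F; x_3=T; x_4=T; x_5=F; x_6=T; x_7=T

Set x_1 = False.
  then (x_1 | x_3) forces x_3 = True.
  then (x_1 | ~x_2) forces x_2 = False.
  then (x_1 | x_2 | x_6) forces x_6 = True.
  then (x_2 | x_4) forces x_4 = True.
Try x_5 = True:
  (~x_4 | ~x_5 | ~x_6 | x_7) forces x_7 = True.
  clause (~x_4 | ~x_5 | ~x_7) is falsified — backtrack.
So x_5 = False.
  then (x_1 | x_5 | x_7) forces x_7 = True.
All clauses satisfied.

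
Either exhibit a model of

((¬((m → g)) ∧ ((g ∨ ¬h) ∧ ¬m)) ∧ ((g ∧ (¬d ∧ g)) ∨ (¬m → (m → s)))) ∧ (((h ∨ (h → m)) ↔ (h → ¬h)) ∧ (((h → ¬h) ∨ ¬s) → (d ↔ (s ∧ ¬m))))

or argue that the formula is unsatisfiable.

Unsatisfiable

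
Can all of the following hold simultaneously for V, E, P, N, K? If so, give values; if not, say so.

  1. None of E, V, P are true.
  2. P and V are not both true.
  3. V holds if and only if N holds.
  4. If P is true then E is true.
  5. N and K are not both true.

V=F, E=F, P=F, N=F, K=T

  (1) {E, V, P}: 0 true — none ✓
  (2) P=F, V=F — not both ✓
  (3) V=F, N=F — same ✓
  (4) P=F ⇒ E: vacuous ✓
  (5) N=F, K=T — not both ✓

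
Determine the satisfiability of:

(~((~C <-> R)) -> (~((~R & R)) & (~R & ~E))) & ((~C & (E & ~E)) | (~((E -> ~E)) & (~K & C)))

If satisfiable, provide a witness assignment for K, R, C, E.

K = False, R = False, C = True, E = True

  ~((~C <-> R)) -> (~((~R & R)) & (~R & ~E)) = True
    ~((~C <-> R)) = False
      ~C <-> R = True
        ~C = False
    ~((~R & R)) & (~R & ~E) = False
      ~((~R & R)) = True
        ~R & R = False
          ~R = True
      ~R & ~E = False
        ~R = True
        ~E = False
  (~C & (E & ~E)) | (~((E -> ~E)) & (~K & C)) = True
    ~C & (E & ~E) = False
      ~C = False
      E & ~E = False
        ~E = False
    ~((E -> ~E)) & (~K & C) = True
      ~((E -> ~E)) = True
        E -> ~E = False
          ~E = False
      ~K & C = True
        ~K = True
Both conjuncts True, so the formula holds.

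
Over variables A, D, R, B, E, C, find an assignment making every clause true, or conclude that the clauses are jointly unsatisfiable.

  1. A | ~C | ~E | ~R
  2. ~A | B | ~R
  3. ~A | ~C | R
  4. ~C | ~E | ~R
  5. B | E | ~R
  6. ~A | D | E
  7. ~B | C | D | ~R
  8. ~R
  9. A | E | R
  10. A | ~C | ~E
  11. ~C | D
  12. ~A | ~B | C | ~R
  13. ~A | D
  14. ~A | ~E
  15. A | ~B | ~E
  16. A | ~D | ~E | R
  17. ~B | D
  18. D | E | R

Unit clause (~R) forces R = False.
Set A = True.
  then (~A | ~C | R) forces C = False.
  then (~A | D) forces D = True.
  then (~A | ~E) forces E = False.
Set B = True.
All clauses satisfied.

A = True, D = True, R = False, B = True, E = False, C = False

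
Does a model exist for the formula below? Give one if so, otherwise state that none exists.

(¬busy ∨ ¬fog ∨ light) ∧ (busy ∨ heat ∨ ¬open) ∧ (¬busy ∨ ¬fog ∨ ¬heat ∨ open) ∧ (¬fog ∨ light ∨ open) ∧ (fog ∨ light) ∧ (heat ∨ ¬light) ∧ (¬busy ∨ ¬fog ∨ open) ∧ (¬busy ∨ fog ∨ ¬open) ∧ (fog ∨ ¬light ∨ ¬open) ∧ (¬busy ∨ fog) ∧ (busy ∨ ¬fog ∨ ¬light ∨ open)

fog = True, busy = True, heat = True, open = True, light = True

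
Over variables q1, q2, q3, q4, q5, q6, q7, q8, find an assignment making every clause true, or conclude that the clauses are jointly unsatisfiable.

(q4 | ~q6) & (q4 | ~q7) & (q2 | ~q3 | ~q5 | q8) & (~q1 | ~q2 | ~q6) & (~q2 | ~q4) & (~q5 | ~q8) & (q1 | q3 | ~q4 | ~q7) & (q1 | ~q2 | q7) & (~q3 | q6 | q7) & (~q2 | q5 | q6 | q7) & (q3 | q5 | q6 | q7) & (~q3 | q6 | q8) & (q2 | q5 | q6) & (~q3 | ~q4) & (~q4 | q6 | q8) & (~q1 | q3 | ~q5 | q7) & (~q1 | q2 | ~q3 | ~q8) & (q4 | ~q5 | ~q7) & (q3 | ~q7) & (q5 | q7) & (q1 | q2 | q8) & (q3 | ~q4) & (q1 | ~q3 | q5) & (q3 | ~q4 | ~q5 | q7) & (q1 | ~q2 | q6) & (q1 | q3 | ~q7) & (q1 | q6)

Unsatisfiable — no assignment works.

Case q3 = True:
  (~q3 | ~q4) forces q4 = False.
  (q4 | ~q6) forces q6 = False.
  (q4 | ~q7) forces q7 = False.
  Clause (~q3 | q6 | q7) is falsified — contradiction.
Case q3 = False:
  (q3 | ~q7) forces q7 = False.
  (q5 | q7) forces q5 = True.
  (~q5 | ~q8) forces q8 = False.
  (~q1 | q3 | ~q5 | q7) forces q1 = False.
  (q1 | ~q2 | q7) forces q2 = False.
  Clause (q1 | q2 | q8) is falsified — contradiction.
Both cases fail, so the formula is unsatisfiable.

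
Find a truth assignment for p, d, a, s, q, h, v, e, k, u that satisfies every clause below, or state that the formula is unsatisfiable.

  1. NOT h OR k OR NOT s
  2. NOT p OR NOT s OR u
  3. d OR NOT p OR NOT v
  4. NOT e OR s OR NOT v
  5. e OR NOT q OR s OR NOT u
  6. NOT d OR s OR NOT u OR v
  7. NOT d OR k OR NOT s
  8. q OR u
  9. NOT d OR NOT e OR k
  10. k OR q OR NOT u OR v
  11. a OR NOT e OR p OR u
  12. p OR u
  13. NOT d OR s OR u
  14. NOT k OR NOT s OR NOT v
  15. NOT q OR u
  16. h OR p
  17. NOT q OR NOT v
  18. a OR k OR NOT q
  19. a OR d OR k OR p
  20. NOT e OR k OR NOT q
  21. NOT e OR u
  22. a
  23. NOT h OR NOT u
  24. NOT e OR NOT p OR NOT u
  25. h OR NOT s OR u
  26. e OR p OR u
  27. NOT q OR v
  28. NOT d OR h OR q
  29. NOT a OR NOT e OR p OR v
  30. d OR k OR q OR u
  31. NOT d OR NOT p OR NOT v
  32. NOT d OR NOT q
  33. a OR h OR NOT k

p = True, d = False, a = True, s = False, q = False, h = False, v = False, e = False, k = True, u = True

Unit clause (a) forces a = True.
Try p = False:
  (p OR u) forces u = True.
  (h OR p) forces h = True.
  clause (NOT h OR NOT u) is falsified — backtrack.
So p = True.
Set d = False.
  then (d OR NOT p OR NOT v) forces v = False.
  then (NOT q OR v) forces q = False.
  then (q OR u) forces u = True.
  then (k OR q OR NOT u OR v) forces k = True.
  then (NOT h OR NOT u) forces h = False.
  then (NOT e OR NOT p OR NOT u) forces e = False.
Set s = False.
All clauses satisfied.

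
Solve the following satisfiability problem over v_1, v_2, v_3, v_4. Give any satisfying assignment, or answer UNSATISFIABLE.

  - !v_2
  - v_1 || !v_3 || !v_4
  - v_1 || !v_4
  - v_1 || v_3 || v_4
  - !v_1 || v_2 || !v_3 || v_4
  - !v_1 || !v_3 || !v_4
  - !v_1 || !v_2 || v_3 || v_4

Unit clause (!v_2) forces v_2 = False.
Set v_1 = False.
  then (v_1 || !v_4) forces v_4 = False.
  then (v_1 || v_3 || v_4) forces v_3 = True.
Check each clause:
  (!v_2): !v_2 holds.
  (v_1 || !v_3 || !v_4): !v_4 holds.
  (v_1 || !v_4): !v_4 holds.
  (v_1 || v_3 || v_4): v_3 holds.
  (!v_1 || v_2 || !v_3 || v_4): !v_1 holds.
  (!v_1 || !v_3 || !v_4): !v_1 holds.
  (!v_1 || !v_2 || v_3 || v_4): !v_1 holds.
All clauses satisfied.

v_1 = False; v_2 = False; v_3 = True; v_4 = False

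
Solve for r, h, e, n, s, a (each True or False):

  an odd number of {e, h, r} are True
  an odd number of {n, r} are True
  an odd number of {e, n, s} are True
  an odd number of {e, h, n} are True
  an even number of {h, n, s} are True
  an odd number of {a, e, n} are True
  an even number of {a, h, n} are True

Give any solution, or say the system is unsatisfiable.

Adding constraints 1, 2, 4 mod 2: every variable appears an even number of times on the left, so the left side is 0.
But the right sides sum to 1 (mod 2). 0 ≠ 1 — the system is inconsistent.

No satisfying assignment exists.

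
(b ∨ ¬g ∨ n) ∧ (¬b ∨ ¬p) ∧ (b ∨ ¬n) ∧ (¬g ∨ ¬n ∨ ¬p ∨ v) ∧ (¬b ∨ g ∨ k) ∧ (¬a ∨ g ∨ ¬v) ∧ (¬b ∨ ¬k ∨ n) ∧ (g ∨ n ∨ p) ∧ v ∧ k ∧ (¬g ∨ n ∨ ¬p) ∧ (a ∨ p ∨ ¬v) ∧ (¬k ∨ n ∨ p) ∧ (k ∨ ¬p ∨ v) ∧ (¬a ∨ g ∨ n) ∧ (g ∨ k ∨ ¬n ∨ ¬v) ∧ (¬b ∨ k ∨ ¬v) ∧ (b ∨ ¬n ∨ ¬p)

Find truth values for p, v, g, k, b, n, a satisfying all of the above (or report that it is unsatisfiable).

p=T, v=T, g=F, k=T, b=F, n=F, a=F

Unit clause (v) forces v = True.
Unit clause (k) forces k = True.
Set p = True.
  then (¬b ∨ ¬p) forces b = False.
  then (b ∨ ¬n) forces n = False.
  then (¬g ∨ n ∨ ¬p) forces g = False.
  then (¬a ∨ g ∨ n) forces a = False.
All clauses satisfied.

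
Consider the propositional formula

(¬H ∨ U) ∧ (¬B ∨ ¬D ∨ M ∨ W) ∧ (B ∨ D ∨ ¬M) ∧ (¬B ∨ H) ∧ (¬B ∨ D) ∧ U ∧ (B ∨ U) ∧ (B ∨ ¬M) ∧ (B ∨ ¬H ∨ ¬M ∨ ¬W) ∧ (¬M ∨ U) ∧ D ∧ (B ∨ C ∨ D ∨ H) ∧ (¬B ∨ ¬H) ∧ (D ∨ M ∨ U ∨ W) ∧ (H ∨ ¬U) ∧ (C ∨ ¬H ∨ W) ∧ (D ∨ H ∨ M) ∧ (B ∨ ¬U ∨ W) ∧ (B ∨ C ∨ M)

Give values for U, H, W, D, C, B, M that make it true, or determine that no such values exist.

U = True; H = True; W = True; D = True; C = True; B = False; M = False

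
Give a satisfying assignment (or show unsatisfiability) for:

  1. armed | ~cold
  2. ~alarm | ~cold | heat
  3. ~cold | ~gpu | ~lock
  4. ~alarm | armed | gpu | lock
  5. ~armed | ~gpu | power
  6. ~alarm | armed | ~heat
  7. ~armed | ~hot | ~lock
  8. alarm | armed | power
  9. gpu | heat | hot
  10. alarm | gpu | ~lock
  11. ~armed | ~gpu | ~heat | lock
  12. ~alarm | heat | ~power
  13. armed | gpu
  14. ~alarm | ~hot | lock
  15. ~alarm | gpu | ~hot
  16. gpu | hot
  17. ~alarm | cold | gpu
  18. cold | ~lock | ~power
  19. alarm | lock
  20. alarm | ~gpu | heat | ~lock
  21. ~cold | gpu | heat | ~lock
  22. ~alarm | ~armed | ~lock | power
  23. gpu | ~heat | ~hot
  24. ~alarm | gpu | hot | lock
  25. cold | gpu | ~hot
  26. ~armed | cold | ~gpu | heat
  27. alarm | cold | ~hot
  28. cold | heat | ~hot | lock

Try gpu = False:
  (armed | gpu) forces armed = True.
  (gpu | hot) forces hot = True.
  (~armed | ~hot | ~lock) forces lock = False.
  (~alarm | ~hot | lock) forces alarm = False.
  clause (alarm | lock) is falsified — backtrack.
So gpu = True.
Set heat = False.
Set lock = False.
  then (alarm | lock) forces alarm = True.
  then (~alarm | ~cold | heat) forces cold = False.
  then (~alarm | heat | ~power) forces power = False.
  then (~alarm | ~hot | lock) forces hot = False.
  then (~armed | cold | ~gpu | heat) forces armed = False.
All clauses satisfied.

gpu = True; heat = False; lock = False; hot = False; alarm = True; armed = False; power = False; cold = False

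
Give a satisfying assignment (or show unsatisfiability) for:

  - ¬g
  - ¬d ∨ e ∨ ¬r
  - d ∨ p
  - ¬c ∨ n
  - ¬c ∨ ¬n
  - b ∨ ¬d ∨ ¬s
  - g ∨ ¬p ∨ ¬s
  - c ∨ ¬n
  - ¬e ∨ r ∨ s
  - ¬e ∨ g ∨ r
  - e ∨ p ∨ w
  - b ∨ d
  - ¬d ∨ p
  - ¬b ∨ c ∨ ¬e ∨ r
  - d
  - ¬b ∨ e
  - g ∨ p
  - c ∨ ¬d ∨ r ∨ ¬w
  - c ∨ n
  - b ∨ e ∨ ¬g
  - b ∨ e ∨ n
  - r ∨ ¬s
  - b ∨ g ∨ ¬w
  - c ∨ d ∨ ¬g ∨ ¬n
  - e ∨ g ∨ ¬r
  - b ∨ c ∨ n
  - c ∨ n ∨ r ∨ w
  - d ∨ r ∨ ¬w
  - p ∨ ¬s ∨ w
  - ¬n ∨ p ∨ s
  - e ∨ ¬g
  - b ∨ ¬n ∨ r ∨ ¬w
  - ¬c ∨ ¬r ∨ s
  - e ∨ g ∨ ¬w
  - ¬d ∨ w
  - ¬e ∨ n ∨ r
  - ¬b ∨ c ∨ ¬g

Case n = True:
  (¬g) forces g = False.
  (¬c ∨ ¬n) forces c = False.
  Clause (c ∨ ¬n) is falsified — contradiction.
Case n = False:
  (¬g) forces g = False.
  (¬c ∨ n) forces c = False.
  Clause (c ∨ n) is falsified — contradiction.
Both cases fail, so the formula is unsatisfiable.

The formula is unsatisfiable.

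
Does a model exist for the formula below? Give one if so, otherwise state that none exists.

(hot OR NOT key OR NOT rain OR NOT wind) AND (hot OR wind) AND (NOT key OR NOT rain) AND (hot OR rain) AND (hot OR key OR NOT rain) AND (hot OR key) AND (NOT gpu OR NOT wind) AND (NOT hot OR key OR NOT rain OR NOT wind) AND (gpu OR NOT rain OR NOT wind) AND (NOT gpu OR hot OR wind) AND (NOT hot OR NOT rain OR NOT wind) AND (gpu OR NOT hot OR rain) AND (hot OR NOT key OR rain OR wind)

Set gpu = True.
  then (NOT gpu OR NOT wind) forces wind = False.
  then (NOT gpu OR hot OR wind) forces hot = True.
Set key = False.
Set rain = False.
All clauses satisfied.

gpu=T, wind=F, hot=T, key=F, rain=F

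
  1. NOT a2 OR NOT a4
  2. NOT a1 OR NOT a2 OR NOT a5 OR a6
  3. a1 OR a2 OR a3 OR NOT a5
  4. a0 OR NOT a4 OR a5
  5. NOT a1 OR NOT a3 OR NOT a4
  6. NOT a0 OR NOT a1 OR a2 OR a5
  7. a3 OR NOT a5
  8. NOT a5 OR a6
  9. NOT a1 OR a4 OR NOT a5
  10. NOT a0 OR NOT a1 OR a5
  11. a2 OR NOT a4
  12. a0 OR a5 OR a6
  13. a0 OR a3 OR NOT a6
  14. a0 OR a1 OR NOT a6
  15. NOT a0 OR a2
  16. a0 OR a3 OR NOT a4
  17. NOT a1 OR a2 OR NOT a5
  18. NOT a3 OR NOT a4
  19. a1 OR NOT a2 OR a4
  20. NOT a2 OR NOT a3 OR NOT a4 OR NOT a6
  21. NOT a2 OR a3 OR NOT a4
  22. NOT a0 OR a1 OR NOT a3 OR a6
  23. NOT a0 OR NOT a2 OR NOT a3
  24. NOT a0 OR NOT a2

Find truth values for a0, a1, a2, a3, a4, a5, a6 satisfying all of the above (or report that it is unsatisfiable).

a0 = False, a1 = True, a2 = True, a3 = True, a4 = False, a5 = False, a6 = True

Try a0 = True:
  (NOT a0 OR a2) forces a2 = True.
  clause (NOT a0 OR NOT a2) is falsified — backtrack.
So a0 = False.
Try a1 = False:
  (a0 OR a1 OR NOT a6) forces a6 = False.
  (NOT a5 OR a6) forces a5 = False.
  clause (a0 OR a5 OR a6) is falsified — backtrack.
So a1 = True.
Set a2 = True.
  then (NOT a2 OR NOT a4) forces a4 = False.
  then (NOT a1 OR a4 OR NOT a5) forces a5 = False.
  then (a0 OR a5 OR a6) forces a6 = True.
  then (a0 OR a3 OR NOT a6) forces a3 = True.
All clauses satisfied.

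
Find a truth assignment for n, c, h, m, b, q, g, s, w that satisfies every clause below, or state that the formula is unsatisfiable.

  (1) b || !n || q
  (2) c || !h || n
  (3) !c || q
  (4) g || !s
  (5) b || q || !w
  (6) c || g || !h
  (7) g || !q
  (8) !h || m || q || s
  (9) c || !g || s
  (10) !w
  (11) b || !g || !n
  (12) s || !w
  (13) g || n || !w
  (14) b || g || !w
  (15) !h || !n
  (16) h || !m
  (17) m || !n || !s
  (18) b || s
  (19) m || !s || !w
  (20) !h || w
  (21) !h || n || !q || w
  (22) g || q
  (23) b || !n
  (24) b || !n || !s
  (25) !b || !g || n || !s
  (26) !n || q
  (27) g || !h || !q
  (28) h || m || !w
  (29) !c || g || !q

n: False, c: True, h: False, m: False, b: False, q: True, g: True, s: True, w: False

Unit clause (!w) forces w = False.
In (!h || w) only !h is left, so h = False.
In (h || !m) only !m is left, so m = False.
Set n = False.
Set c = True.
  then (!c || q) forces q = True.
  then (g || !q) forces g = True.
Set b = False.
  then (b || s) forces s = True.
All clauses satisfied.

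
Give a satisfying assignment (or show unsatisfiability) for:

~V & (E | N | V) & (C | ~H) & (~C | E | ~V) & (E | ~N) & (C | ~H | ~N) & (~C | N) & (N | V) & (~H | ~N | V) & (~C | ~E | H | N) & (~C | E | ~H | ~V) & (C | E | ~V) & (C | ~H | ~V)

Unit clause (~V) forces V = False.
In (N | V) only N is left, so N = True.
In (~H | ~N | V) only ~H is left, so H = False.
In (E | ~N) only E is left, so E = True.
Set C = True.
All clauses satisfied.

N: True, V: False, C: True, H: False, E: True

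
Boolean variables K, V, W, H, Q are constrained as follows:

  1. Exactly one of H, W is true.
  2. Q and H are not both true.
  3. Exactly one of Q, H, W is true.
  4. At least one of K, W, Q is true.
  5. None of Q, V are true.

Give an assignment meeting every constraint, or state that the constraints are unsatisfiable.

K=T; V=F; W=F; H=T; Q=F

  (1) {H, W}: 1 true — exactly one ✓
  (2) Q=F, H=T — not both ✓
  (3) {Q, H, W}: 1 true — exactly one ✓
  (4) {K, W, Q}: 1 true — at least one ✓
  (5) {Q, V}: 0 true — none ✓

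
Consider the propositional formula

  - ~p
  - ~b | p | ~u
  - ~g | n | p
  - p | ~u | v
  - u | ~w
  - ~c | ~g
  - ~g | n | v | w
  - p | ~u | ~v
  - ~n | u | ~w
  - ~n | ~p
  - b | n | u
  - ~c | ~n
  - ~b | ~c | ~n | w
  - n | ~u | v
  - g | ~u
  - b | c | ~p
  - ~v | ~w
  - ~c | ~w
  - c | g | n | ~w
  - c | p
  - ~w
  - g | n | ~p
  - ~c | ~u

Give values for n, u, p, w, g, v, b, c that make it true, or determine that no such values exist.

n = False; u = False; p = False; w = False; g = False; v = False; b = True; c = True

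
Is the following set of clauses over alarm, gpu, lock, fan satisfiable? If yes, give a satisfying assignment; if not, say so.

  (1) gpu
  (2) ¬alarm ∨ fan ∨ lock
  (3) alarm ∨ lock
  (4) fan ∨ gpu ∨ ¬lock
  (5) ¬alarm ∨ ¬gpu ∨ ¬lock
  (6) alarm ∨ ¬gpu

alarm: True, gpu: True, lock: False, fan: True

Unit clause (gpu) forces gpu = True.
In (alarm ∨ ¬gpu) only alarm is left, so alarm = True.
In (¬alarm ∨ ¬gpu ∨ ¬lock) only ¬lock is left, so lock = False.
In (¬alarm ∨ fan ∨ lock) only fan is left, so fan = True.
Check each clause:
  (gpu): gpu holds.
  (¬alarm ∨ fan ∨ lock): fan holds.
  (alarm ∨ lock): alarm holds.
  (fan ∨ gpu ∨ ¬lock): fan holds.
  (¬alarm ∨ ¬gpu ∨ ¬lock): ¬lock holds.
  (alarm ∨ ¬gpu): alarm holds.
All clauses satisfied.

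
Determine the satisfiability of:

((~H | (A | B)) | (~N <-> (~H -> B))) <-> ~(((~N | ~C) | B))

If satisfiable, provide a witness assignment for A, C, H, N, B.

A: False, C: True, H: False, N: True, B: False

  ((~H | (A | B)) | (~N <-> (~H -> B))) <-> ~(((~N | ~C) | B)) = True
    (~H | (A | B)) | (~N <-> (~H -> B)) = True
      ~H | (A | B) = True
        ~H = True
        A | B = False
      ~N <-> (~H -> B) = True
        ~N = False
        ~H -> B = False
          ~H = True
    ~(((~N | ~C) | B)) = True
      (~N | ~C) | B = False
        ~N | ~C = False
          ~N = False
          ~C = False
The formula evaluates to True.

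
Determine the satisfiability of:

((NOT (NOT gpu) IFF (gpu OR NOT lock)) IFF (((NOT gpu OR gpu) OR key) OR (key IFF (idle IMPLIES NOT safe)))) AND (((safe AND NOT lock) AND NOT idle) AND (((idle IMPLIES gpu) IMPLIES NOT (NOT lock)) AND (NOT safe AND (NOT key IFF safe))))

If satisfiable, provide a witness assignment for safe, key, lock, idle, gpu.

UNSATISFIABLE

Case safe = True: the conjunct NOT safe is False.
Case safe = False: the conjunct safe is False.
Both cases fail — unsatisfiable.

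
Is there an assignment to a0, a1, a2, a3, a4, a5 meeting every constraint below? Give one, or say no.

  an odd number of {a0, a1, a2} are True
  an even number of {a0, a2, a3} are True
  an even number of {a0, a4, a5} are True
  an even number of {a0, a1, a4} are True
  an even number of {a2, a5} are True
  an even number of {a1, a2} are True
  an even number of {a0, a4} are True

a0 = True, a1 = False, a2 = False, a3 = True, a4 = True, a5 = False

{a0, a1, a2}: 1 true → odd ✓
{a0, a2, a3}: 2 true → even ✓
{a0, a4, a5}: 2 true → even ✓
{a0, a1, a4}: 2 true → even ✓
{a2, a5}: 0 true → even ✓
{a1, a2}: 0 true → even ✓
{a0, a4}: 2 true → even ✓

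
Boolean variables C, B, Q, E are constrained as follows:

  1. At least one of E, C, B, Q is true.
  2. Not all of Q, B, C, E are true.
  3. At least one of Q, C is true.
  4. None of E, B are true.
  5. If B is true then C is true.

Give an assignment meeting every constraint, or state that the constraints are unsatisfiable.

C: True; B: False; Q: False; E: False

  (1) {E, C, B, Q}: 1 true — at least one ✓
  (2) {Q, B, C, E}: 1/4 true — not all ✓
  (3) {Q, C}: 1 true — at least one ✓
  (4) {E, B}: 0 true — none ✓
  (5) B=F ⇒ C: vacuous ✓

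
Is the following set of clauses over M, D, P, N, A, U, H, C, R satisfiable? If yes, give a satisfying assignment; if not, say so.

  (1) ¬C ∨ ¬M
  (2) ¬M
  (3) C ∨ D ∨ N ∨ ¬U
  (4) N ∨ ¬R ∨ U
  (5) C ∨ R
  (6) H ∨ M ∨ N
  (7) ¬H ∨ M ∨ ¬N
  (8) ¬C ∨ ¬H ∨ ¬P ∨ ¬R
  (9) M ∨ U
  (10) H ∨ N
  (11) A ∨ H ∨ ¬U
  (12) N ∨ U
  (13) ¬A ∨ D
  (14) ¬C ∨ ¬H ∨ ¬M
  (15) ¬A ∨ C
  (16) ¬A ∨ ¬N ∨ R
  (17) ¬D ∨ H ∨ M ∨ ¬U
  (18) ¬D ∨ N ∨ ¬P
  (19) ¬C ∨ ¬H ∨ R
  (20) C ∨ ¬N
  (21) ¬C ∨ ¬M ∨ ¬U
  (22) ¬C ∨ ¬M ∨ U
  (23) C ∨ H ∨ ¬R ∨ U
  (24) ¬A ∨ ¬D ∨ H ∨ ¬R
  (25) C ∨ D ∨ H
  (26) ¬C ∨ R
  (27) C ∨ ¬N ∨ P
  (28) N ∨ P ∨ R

Unit clause (¬M) forces M = False.
In (M ∨ U) only U is left, so U = True.
Set D = True.
  then (¬D ∨ H ∨ M ∨ ¬U) forces H = True.
  then (¬H ∨ M ∨ ¬N) forces N = False.
  then (¬D ∨ N ∨ ¬P) forces P = False.
  then (N ∨ P ∨ R) forces R = True.
Set A = False.
Set C = False.
All clauses satisfied.

M=F, D=T, P=F, N=F, A=F, U=T, H=T, C=F, R=T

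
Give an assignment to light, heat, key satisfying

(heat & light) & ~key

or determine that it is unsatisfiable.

light=T; heat=T; key=F

  heat & light = True
  ~key = True
Both conjuncts True, so the formula holds.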